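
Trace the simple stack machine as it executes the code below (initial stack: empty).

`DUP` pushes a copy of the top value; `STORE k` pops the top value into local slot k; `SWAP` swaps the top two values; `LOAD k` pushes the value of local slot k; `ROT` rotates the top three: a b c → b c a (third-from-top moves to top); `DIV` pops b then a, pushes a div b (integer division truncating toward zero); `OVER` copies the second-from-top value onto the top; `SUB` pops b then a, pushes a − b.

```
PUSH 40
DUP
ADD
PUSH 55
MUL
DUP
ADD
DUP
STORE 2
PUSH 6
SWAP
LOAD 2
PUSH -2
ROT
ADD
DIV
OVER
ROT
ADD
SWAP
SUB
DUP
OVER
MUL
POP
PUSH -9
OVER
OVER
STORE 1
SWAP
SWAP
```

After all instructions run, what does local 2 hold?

8800

PUSH 40  40
DUP      40 40
ADD      80
PUSH 55  80 55
MUL      4400
DUP      4400 4400
ADD      8800
DUP      8800 8800
STORE 2  8800
PUSH 6   8800 6
SWAP     6 8800
LOAD 2   6 8800 8800
PUSH -2  6 8800 8800 -2
ROT      6 8800 -2 8800
ADD      6 8800 8798
DIV      6 1
OVER     6 1 6
ROT      1 6 6
ADD      1 12
SWAP     12 1
SUB      11
DUP      11 11
OVER     11 11 11
MUL      11 121
POP      11
PUSH -9  11 -9
OVER     11 -9 11
OVER     11 -9 11 -9
STORE 1  11 -9 11
SWAP     11 11 -9
SWAP     11 -9 11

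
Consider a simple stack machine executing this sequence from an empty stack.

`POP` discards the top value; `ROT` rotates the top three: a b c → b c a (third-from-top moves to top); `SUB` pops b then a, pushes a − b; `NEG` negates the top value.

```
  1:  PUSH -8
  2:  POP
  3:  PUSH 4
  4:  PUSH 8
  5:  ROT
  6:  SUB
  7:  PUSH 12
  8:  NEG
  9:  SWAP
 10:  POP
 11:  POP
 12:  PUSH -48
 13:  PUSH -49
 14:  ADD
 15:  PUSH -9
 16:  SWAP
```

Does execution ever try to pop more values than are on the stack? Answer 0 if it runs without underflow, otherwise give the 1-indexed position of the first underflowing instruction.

PUSH -8 : -8
POP     : (empty)
PUSH 4  : 4
PUSH 8  : 4 8
ROT  — needs 3 operands, stack has 2 → underflow

5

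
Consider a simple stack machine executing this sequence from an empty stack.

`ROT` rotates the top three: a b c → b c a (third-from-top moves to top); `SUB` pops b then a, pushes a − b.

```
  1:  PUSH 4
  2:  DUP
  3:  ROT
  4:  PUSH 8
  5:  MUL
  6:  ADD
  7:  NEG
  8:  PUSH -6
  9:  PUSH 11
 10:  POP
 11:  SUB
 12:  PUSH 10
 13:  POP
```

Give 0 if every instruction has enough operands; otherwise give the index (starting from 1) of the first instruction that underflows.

3

PUSH 4 : [4]
DUP    : [4, 4]
ROT  — needs 3 operands, stack has 2 → underflow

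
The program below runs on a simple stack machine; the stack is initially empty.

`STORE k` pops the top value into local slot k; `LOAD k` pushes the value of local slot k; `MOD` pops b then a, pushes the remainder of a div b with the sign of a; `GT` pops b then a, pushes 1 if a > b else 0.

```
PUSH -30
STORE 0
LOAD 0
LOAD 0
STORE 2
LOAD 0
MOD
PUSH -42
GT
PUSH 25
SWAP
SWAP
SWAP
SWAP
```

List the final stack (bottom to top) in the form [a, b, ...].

PUSH -30  [-30]
STORE 0   []
LOAD 0    [-30]
LOAD 0    [-30, -30]
STORE 2   [-30]
LOAD 0    [-30, -30]
MOD       [0]
PUSH -42  [0, -42]
GT        [1]
PUSH 25   [1, 25]
SWAP      [25, 1]
SWAP      [1, 25]
SWAP      [25, 1]
SWAP      [1, 25]

[1, 25]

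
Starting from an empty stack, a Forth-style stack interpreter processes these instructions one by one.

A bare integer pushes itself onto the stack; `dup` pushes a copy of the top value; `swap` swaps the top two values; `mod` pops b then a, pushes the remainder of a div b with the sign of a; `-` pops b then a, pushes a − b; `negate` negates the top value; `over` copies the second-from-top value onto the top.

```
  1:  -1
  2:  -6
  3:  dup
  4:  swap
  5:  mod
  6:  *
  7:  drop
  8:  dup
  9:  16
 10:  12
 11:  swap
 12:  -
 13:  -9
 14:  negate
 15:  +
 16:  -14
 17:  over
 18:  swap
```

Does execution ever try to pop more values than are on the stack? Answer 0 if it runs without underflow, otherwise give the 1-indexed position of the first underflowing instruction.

-1   : [-1]
-6   : [-1, -6]
dup  : [-1, -6, -6]
swap : [-1, -6, -6]
mod  : [-1, 0]
*    : [0]
drop : []
dup  — needs 1 operand, stack has 0 → underflow

8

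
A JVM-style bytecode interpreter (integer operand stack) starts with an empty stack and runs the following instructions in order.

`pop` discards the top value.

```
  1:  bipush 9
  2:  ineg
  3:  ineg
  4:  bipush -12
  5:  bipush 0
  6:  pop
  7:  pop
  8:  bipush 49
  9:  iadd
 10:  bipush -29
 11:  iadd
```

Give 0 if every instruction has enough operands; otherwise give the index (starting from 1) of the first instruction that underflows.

0

bipush 9    9
ineg        -9
ineg        9
bipush -12  9 -12
bipush 0    9 -12 0
pop         9 -12
pop         9
bipush 49   9 49
iadd        58
bipush -29  58 -29
iadd        29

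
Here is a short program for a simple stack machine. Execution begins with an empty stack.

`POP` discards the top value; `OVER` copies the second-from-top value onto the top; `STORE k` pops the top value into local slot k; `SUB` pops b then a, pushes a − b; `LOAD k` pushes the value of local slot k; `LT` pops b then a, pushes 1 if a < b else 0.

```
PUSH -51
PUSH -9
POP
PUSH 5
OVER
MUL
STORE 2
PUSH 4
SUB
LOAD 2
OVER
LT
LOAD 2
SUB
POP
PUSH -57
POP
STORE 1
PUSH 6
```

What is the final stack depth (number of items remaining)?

PUSH -51 : [-51]
PUSH -9  : [-51, -9]
POP      : [-51]
PUSH 5   : [-51, 5]
OVER     : [-51, 5, -51]
MUL      : [-51, -255]
STORE 2  : [-51]
PUSH 4   : [-51, 4]
SUB      : [-55]
LOAD 2   : [-55, -255]
OVER     : [-55, -255, -55]
LT       : [-55, 1]
LOAD 2   : [-55, 1, -255]
SUB      : [-55, 256]
POP      : [-55]
PUSH -57 : [-55, -57]
POP      : [-55]
STORE 1  : []
PUSH 6   : [6]

1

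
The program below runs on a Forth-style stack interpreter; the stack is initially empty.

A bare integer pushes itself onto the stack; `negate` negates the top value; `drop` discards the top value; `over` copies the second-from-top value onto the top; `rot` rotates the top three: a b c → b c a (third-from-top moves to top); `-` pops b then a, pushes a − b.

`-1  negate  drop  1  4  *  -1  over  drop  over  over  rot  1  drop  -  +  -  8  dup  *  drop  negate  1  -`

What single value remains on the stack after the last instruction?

-1     → [-1]
negate → [1]
drop   → []
1      → [1]
4      → [1, 4]
*      → [4]
-1     → [4, -1]
over   → [4, -1, 4]
drop   → [4, -1]
over   → [4, -1, 4]
over   → [4, -1, 4, -1]
rot    → [4, 4, -1, -1]
1      → [4, 4, -1, -1, 1]
drop   → [4, 4, -1, -1]
-      → [4, 4, 0]
+      → [4, 4]
-      → [0]
8      → [0, 8]
dup    → [0, 8, 8]
*      → [0, 64]
drop   → [0]
negate → [0]
1      → [0, 1]
-      → [-1]

-1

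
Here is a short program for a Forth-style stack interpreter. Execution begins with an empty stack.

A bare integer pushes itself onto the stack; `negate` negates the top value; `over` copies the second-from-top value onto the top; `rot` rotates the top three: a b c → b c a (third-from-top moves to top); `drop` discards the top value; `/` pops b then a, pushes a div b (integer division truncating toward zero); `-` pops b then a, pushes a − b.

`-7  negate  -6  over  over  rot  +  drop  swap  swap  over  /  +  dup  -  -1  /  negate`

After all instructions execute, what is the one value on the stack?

0

-7     : -7
negate : 7
-6     : 7 -6
over   : 7 -6 7
over   : 7 -6 7 -6
rot    : 7 7 -6 -6
+      : 7 7 -12
drop   : 7 7
swap   : 7 7
swap   : 7 7
over   : 7 7 7
/      : 7 1
+      : 8
dup    : 8 8
-      : 0
-1     : 0 -1
/      : 0
negate : 0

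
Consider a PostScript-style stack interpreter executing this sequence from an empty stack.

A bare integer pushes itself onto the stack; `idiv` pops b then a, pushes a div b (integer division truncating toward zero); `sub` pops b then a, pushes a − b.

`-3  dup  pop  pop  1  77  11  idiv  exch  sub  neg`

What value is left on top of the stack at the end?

-6

-3   → -3
dup  → -3 -3
pop  → -3
pop  → (empty)
1    → 1
77   → 1 77
11   → 1 77 11
idiv → 1 7
exch → 7 1
sub  → 6
neg  → -6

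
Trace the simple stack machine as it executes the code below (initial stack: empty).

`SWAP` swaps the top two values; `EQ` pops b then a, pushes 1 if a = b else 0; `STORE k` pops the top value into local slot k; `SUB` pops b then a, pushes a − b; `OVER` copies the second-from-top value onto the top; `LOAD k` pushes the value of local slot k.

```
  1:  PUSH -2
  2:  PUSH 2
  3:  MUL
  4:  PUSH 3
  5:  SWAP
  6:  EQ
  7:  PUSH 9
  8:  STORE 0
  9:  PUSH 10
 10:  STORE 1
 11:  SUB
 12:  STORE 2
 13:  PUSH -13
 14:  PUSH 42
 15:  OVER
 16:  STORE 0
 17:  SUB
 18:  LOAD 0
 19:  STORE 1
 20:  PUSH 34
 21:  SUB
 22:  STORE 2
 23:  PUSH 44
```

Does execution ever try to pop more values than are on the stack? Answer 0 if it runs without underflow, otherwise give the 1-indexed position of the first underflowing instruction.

11

PUSH -2  [-2]
PUSH 2   [-2, 2]
MUL      [-4]
PUSH 3   [-4, 3]
SWAP     [3, -4]
EQ       [0]
PUSH 9   [0, 9]
STORE 0  [0]
PUSH 10  [0, 10]
STORE 1  [0]
SUB  — needs 2 operands, stack has 1 → underflow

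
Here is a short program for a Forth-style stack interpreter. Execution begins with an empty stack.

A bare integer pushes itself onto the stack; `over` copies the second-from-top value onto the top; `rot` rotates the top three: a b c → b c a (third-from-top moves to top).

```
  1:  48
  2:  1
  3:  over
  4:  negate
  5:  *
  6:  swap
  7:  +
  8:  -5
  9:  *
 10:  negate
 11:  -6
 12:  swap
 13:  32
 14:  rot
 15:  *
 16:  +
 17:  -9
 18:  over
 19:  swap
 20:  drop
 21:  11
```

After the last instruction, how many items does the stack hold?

3

48     : 48
1      : 48 1
over   : 48 1 48
negate : 48 1 -48
*      : 48 -48
swap   : -48 48
+      : 0
-5     : 0 -5
*      : 0
negate : 0
-6     : 0 -6
swap   : -6 0
32     : -6 0 32
rot    : 0 32 -6
*      : 0 -192
+      : -192
-9     : -192 -9
over   : -192 -9 -192
swap   : -192 -192 -9
drop   : -192 -192
11     : -192 -192 11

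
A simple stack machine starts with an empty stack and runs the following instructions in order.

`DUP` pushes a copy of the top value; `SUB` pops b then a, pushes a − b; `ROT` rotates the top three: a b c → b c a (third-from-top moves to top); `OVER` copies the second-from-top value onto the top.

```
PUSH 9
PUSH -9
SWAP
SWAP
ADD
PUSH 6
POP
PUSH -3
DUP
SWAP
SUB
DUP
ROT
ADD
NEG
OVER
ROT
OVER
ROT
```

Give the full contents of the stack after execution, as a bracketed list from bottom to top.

[0, 0, 0, 0]

PUSH 9  : [9]
PUSH -9 : [9, -9]
SWAP    : [-9, 9]
SWAP    : [9, -9]
ADD     : [0]
PUSH 6  : [0, 6]
POP     : [0]
PUSH -3 : [0, -3]
DUP     : [0, -3, -3]
SWAP    : [0, -3, -3]
SUB     : [0, 0]
DUP     : [0, 0, 0]
ROT     : [0, 0, 0]
ADD     : [0, 0]
NEG     : [0, 0]
OVER    : [0, 0, 0]
ROT     : [0, 0, 0]
OVER    : [0, 0, 0, 0]
ROT     : [0, 0, 0, 0]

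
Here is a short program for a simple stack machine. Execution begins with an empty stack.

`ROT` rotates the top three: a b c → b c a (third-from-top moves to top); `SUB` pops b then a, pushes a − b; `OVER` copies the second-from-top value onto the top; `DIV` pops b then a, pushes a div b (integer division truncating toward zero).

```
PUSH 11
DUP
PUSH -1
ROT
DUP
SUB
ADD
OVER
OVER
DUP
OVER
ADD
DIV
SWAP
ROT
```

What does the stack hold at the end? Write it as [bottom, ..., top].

PUSH 11 : 11
DUP     : 11 11
PUSH -1 : 11 11 -1
ROT     : 11 -1 11
DUP     : 11 -1 11 11
SUB     : 11 -1 0
ADD     : 11 -1
OVER    : 11 -1 11
OVER    : 11 -1 11 -1
DUP     : 11 -1 11 -1 -1
OVER    : 11 -1 11 -1 -1 -1
ADD     : 11 -1 11 -1 -2
DIV     : 11 -1 11 0
SWAP    : 11 -1 0 11
ROT     : 11 0 11 -1

[11, 0, 11, -1]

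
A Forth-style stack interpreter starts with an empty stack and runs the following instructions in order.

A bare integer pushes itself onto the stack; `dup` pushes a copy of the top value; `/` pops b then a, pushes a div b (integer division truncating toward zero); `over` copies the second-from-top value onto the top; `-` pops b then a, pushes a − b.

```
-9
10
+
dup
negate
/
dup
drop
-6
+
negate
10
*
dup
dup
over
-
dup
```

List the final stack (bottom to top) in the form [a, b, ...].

-9     : [-9]
10     : [-9, 10]
+      : [1]
dup    : [1, 1]
negate : [1, -1]
/      : [-1]
dup    : [-1, -1]
drop   : [-1]
-6     : [-1, -6]
+      : [-7]
negate : [7]
10     : [7, 10]
*      : [70]
dup    : [70, 70]
dup    : [70, 70, 70]
over   : [70, 70, 70, 70]
-      : [70, 70, 0]
dup    : [70, 70, 0, 0]

[70, 70, 0, 0]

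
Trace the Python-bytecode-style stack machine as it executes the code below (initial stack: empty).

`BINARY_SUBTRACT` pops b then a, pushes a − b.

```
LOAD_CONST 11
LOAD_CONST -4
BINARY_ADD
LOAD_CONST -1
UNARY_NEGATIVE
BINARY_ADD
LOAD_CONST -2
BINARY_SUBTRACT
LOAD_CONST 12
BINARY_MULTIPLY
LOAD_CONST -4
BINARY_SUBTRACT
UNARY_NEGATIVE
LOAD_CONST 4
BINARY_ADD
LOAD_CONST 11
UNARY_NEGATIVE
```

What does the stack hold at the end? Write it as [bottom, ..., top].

[-120, -11]

LOAD_CONST 11   -> 11
LOAD_CONST -4   -> 11 -4
BINARY_ADD      -> 7
LOAD_CONST -1   -> 7 -1
UNARY_NEGATIVE  -> 7 1
BINARY_ADD      -> 8
LOAD_CONST -2   -> 8 -2
BINARY_SUBTRACT -> 10
LOAD_CONST 12   -> 10 12
BINARY_MULTIPLY -> 120
LOAD_CONST -4   -> 120 -4
BINARY_SUBTRACT -> 124
UNARY_NEGATIVE  -> -124
LOAD_CONST 4    -> -124 4
BINARY_ADD      -> -120
LOAD_CONST 11   -> -120 11
UNARY_NEGATIVE  -> -120 -11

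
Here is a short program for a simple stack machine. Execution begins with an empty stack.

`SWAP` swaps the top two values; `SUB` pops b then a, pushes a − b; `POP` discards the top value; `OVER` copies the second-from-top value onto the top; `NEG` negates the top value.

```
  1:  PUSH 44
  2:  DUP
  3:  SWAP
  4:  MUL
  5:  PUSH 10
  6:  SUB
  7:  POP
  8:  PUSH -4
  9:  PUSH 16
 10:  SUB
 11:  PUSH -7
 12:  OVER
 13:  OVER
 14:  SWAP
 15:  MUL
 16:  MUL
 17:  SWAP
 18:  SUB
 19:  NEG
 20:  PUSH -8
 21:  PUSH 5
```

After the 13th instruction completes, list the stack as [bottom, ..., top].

[-20, -7, -20, -7]

PUSH 44  44
DUP      44 44
SWAP     44 44
MUL      1936
PUSH 10  1936 10
SUB      1926
POP      (empty)
PUSH -4  -4
PUSH 16  -4 16
SUB      -20
PUSH -7  -20 -7
OVER     -20 -7 -20
OVER     -20 -7 -20 -7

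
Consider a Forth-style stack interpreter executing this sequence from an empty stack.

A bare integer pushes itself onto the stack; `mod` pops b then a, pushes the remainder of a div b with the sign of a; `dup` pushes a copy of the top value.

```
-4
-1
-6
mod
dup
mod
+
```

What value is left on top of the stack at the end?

-4  → [-4]
-1  → [-4, -1]
-6  → [-4, -1, -6]
mod → [-4, -1]
dup → [-4, -1, -1]
mod → [-4, 0]
+   → [-4]

-4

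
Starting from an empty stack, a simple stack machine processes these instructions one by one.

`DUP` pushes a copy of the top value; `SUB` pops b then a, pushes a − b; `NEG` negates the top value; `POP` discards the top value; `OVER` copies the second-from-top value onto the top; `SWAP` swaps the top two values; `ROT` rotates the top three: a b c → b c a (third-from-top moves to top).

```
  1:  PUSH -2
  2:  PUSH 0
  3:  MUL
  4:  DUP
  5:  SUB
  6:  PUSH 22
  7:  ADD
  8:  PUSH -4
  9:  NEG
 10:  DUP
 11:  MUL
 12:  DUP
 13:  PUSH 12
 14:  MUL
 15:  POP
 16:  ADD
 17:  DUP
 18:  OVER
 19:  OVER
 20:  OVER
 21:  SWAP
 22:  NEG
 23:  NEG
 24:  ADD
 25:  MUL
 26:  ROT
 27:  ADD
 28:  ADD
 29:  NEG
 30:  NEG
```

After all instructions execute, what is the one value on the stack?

2964

PUSH -2 : -2
PUSH 0  : -2 0
MUL     : 0
DUP     : 0 0
SUB     : 0
PUSH 22 : 0 22
ADD     : 22
PUSH -4 : 22 -4
NEG     : 22 4
DUP     : 22 4 4
MUL     : 22 16
DUP     : 22 16 16
PUSH 12 : 22 16 16 12
MUL     : 22 16 192
POP     : 22 16
ADD     : 38
DUP     : 38 38
OVER    : 38 38 38
OVER    : 38 38 38 38
OVER    : 38 38 38 38 38
SWAP    : 38 38 38 38 38
NEG     : 38 38 38 38 -38
NEG     : 38 38 38 38 38
ADD     : 38 38 38 76
MUL     : 38 38 2888
ROT     : 38 2888 38
ADD     : 38 2926
ADD     : 2964
NEG     : -2964
NEG     : 2964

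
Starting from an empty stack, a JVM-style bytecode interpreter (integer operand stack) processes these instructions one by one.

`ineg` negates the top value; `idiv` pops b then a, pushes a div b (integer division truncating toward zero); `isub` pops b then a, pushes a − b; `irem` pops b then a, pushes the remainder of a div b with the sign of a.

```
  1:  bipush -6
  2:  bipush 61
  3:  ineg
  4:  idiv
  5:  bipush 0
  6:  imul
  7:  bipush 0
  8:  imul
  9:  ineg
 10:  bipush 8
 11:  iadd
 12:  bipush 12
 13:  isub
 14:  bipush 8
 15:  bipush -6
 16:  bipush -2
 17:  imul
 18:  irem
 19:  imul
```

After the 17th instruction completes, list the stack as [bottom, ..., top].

[-4, 8, 12]

bipush -6 : [-6]
bipush 61 : [-6, 61]
ineg      : [-6, -61]
idiv      : [0]
bipush 0  : [0, 0]
imul      : [0]
bipush 0  : [0, 0]
imul      : [0]
ineg      : [0]
bipush 8  : [0, 8]
iadd      : [8]
bipush 12 : [8, 12]
isub      : [-4]
bipush 8  : [-4, 8]
bipush -6 : [-4, 8, -6]
bipush -2 : [-4, 8, -6, -2]
imul      : [-4, 8, 12]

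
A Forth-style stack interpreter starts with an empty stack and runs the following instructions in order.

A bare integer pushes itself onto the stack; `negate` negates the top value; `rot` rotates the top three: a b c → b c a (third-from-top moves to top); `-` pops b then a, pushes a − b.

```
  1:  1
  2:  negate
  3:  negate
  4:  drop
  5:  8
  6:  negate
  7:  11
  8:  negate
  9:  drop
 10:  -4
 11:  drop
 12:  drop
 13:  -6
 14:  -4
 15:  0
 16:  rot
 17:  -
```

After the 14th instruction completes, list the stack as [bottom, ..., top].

[-6, -4]

1      -> 1
negate -> -1
negate -> 1
drop   -> (empty)
8      -> 8
negate -> -8
11     -> -8 11
negate -> -8 -11
drop   -> -8
-4     -> -8 -4
drop   -> -8
drop   -> (empty)
-6     -> -6
-4     -> -6 -4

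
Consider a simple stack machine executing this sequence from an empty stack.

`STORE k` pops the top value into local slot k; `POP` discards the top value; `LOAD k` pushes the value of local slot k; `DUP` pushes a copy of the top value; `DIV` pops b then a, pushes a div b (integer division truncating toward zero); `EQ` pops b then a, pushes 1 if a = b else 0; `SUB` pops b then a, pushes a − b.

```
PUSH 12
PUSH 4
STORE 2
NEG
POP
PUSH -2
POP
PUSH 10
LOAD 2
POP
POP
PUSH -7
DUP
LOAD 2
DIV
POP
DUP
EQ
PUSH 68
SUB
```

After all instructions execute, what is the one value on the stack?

-67

PUSH 12 -> 12
PUSH 4  -> 12 4
STORE 2 -> 12
NEG     -> -12
POP     -> (empty)
PUSH -2 -> -2
POP     -> (empty)
PUSH 10 -> 10
LOAD 2  -> 10 4
POP     -> 10
POP     -> (empty)
PUSH -7 -> -7
DUP     -> -7 -7
LOAD 2  -> -7 -7 4
DIV     -> -7 -1
POP     -> -7
DUP     -> -7 -7
EQ      -> 1
PUSH 68 -> 1 68
SUB     -> -67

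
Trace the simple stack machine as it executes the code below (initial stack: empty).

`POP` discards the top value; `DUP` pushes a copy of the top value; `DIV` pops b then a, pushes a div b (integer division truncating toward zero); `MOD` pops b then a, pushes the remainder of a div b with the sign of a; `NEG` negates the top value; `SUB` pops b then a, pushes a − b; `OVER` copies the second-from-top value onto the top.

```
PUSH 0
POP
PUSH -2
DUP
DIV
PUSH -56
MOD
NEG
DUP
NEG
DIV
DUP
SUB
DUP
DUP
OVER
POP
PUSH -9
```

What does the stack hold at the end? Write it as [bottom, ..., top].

PUSH 0   → 0
POP      → (empty)
PUSH -2  → -2
DUP      → -2 -2
DIV      → 1
PUSH -56 → 1 -56
MOD      → 1
NEG      → -1
DUP      → -1 -1
NEG      → -1 1
DIV      → -1
DUP      → -1 -1
SUB      → 0
DUP      → 0 0
DUP      → 0 0 0
OVER     → 0 0 0 0
POP      → 0 0 0
PUSH -9  → 0 0 0 -9

[0, 0, 0, -9]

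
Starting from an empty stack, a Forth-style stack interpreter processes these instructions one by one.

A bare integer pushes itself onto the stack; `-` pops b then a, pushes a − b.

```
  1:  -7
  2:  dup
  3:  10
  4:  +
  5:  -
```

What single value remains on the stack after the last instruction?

-7  : -7
dup : -7 -7
10  : -7 -7 10
+   : -7 3
-   : -10

-10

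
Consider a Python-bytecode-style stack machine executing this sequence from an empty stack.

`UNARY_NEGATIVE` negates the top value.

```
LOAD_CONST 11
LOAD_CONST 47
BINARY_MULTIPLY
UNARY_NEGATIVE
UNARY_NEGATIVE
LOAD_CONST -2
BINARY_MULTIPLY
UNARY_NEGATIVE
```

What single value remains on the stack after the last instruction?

1034

LOAD_CONST 11   -> 11
LOAD_CONST 47   -> 11 47
BINARY_MULTIPLY -> 517
UNARY_NEGATIVE  -> -517
UNARY_NEGATIVE  -> 517
LOAD_CONST -2   -> 517 -2
BINARY_MULTIPLY -> -1034
UNARY_NEGATIVE  -> 1034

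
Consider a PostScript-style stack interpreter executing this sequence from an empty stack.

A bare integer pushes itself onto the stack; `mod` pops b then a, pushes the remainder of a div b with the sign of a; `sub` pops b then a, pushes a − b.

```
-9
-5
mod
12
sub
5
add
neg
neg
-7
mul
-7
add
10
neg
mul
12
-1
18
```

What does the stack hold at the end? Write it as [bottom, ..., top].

-9  → -9
-5  → -9 -5
mod → -4
12  → -4 12
sub → -16
5   → -16 5
add → -11
neg → 11
neg → -11
-7  → -11 -7
mul → 77
-7  → 77 -7
add → 70
10  → 70 10
neg → 70 -10
mul → -700
12  → -700 12
-1  → -700 12 -1
18  → -700 12 -1 18

[-700, 12, -1, 18]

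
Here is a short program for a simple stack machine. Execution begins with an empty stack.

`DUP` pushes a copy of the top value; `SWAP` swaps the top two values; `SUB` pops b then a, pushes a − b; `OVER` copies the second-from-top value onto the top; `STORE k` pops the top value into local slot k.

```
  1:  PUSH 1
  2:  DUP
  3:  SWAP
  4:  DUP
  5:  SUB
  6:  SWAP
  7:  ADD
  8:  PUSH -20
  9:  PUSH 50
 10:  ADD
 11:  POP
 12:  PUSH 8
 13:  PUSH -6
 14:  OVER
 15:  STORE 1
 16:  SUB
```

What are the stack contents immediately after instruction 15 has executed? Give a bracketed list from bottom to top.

[1, 8, -6]

PUSH 1    1
DUP       1 1
SWAP      1 1
DUP       1 1 1
SUB       1 0
SWAP      0 1
ADD       1
PUSH -20  1 -20
PUSH 50   1 -20 50
ADD       1 30
POP       1
PUSH 8    1 8
PUSH -6   1 8 -6
OVER      1 8 -6 8
STORE 1   1 8 -6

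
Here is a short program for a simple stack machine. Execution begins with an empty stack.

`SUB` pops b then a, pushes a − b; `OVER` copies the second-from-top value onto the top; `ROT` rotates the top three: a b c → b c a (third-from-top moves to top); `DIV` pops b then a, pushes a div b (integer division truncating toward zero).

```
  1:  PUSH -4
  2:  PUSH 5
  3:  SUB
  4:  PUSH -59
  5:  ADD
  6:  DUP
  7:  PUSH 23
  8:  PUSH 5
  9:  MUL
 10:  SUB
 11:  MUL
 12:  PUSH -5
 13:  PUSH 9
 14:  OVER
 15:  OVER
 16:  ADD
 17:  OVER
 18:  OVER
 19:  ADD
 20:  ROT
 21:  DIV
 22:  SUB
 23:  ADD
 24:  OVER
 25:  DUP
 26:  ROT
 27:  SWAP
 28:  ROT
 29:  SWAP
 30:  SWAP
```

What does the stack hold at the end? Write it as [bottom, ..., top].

[12444, -2, 12444, 12444]

PUSH -4  -> [-4]
PUSH 5   -> [-4, 5]
SUB      -> [-9]
PUSH -59 -> [-9, -59]
ADD      -> [-68]
DUP      -> [-68, -68]
PUSH 23  -> [-68, -68, 23]
PUSH 5   -> [-68, -68, 23, 5]
MUL      -> [-68, -68, 115]
SUB      -> [-68, -183]
MUL      -> [12444]
PUSH -5  -> [12444, -5]
PUSH 9   -> [12444, -5, 9]
OVER     -> [12444, -5, 9, -5]
OVER     -> [12444, -5, 9, -5, 9]
ADD      -> [12444, -5, 9, 4]
OVER     -> [12444, -5, 9, 4, 9]
OVER     -> [12444, -5, 9, 4, 9, 4]
ADD      -> [12444, -5, 9, 4, 13]
ROT      -> [12444, -5, 4, 13, 9]
DIV      -> [12444, -5, 4, 1]
SUB      -> [12444, -5, 3]
ADD      -> [12444, -2]
OVER     -> [12444, -2, 12444]
DUP      -> [12444, -2, 12444, 12444]
ROT      -> [12444, 12444, 12444, -2]
SWAP     -> [12444, 12444, -2, 12444]
ROT      -> [12444, -2, 12444, 12444]
SWAP     -> [12444, -2, 12444, 12444]
SWAP     -> [12444, -2, 12444, 12444]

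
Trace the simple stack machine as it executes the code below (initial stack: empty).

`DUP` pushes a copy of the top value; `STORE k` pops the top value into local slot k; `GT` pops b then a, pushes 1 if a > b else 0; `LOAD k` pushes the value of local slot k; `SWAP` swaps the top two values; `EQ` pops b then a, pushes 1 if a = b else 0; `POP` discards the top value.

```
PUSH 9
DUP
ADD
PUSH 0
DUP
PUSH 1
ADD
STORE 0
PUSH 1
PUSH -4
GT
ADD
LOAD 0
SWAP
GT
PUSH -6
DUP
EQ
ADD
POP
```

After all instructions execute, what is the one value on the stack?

PUSH 9   9
DUP      9 9
ADD      18
PUSH 0   18 0
DUP      18 0 0
PUSH 1   18 0 0 1
ADD      18 0 1
STORE 0  18 0
PUSH 1   18 0 1
PUSH -4  18 0 1 -4
GT       18 0 1
ADD      18 1
LOAD 0   18 1 1
SWAP     18 1 1
GT       18 0
PUSH -6  18 0 -6
DUP      18 0 -6 -6
EQ       18 0 1
ADD      18 1
POP      18

18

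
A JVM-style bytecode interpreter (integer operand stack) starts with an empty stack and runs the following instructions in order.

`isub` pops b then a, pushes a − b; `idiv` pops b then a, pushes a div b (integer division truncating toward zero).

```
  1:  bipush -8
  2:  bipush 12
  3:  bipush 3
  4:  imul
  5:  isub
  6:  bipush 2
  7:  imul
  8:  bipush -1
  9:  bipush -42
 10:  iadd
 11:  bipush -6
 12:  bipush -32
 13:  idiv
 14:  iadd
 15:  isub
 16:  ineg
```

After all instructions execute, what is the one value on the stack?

bipush -8   [-8]
bipush 12   [-8, 12]
bipush 3    [-8, 12, 3]
imul        [-8, 36]
isub        [-44]
bipush 2    [-44, 2]
imul        [-88]
bipush -1   [-88, -1]
bipush -42  [-88, -1, -42]
iadd        [-88, -43]
bipush -6   [-88, -43, -6]
bipush -32  [-88, -43, -6, -32]
idiv        [-88, -43, 0]
iadd        [-88, -43]
isub        [-45]
ineg        [45]

45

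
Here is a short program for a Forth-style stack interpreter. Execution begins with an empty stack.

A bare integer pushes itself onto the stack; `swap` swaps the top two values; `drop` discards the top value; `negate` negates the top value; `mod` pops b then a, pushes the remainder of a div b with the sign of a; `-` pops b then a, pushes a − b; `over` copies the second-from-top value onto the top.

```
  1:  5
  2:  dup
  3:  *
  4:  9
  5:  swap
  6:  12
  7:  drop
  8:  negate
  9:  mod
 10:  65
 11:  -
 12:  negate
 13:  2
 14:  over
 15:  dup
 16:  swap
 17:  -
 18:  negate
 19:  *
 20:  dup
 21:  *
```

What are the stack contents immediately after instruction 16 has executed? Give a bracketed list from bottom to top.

[56, 2, 56, 56]

5      -> 5
dup    -> 5 5
*      -> 25
9      -> 25 9
swap   -> 9 25
12     -> 9 25 12
drop   -> 9 25
negate -> 9 -25
mod    -> 9
65     -> 9 65
-      -> -56
negate -> 56
2      -> 56 2
over   -> 56 2 56
dup    -> 56 2 56 56
swap   -> 56 2 56 56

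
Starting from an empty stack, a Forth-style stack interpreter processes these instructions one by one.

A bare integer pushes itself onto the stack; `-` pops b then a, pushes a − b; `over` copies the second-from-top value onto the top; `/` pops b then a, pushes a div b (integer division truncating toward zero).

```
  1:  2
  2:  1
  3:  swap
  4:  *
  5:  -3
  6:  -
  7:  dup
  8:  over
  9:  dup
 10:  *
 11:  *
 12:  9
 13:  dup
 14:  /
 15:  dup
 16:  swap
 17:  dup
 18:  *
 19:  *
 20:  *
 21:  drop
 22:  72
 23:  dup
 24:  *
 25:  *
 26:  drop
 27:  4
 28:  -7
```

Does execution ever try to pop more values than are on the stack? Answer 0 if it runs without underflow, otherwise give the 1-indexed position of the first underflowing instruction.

0

2     [2]
1     [2, 1]
swap  [1, 2]
*     [2]
-3    [2, -3]
-     [5]
dup   [5, 5]
over  [5, 5, 5]
dup   [5, 5, 5, 5]
*     [5, 5, 25]
*     [5, 125]
9     [5, 125, 9]
dup   [5, 125, 9, 9]
/     [5, 125, 1]
dup   [5, 125, 1, 1]
swap  [5, 125, 1, 1]
dup   [5, 125, 1, 1, 1]
*     [5, 125, 1, 1]
*     [5, 125, 1]
*     [5, 125]
drop  [5]
72    [5, 72]
dup   [5, 72, 72]
*     [5, 5184]
*     [25920]
drop  []
4     [4]
-7    [4, -7]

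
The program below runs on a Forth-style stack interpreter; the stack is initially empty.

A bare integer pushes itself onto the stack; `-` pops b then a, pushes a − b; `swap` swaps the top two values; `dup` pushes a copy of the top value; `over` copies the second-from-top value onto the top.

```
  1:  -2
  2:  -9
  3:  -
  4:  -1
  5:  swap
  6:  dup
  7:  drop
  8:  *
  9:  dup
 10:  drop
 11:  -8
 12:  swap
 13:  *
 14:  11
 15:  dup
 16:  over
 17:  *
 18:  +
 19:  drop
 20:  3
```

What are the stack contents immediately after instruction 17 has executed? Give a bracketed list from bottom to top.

[56, 11, 121]

-2   → [-2]
-9   → [-2, -9]
-    → [7]
-1   → [7, -1]
swap → [-1, 7]
dup  → [-1, 7, 7]
drop → [-1, 7]
*    → [-7]
dup  → [-7, -7]
drop → [-7]
-8   → [-7, -8]
swap → [-8, -7]
*    → [56]
11   → [56, 11]
dup  → [56, 11, 11]
over → [56, 11, 11, 11]
*    → [56, 11, 121]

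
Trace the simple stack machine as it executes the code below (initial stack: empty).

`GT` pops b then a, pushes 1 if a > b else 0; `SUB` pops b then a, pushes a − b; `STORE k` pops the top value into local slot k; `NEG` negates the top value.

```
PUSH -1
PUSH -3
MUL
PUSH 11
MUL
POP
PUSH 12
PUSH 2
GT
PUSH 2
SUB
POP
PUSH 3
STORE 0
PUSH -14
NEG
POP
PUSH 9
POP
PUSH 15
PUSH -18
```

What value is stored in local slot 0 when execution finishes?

3

PUSH -1   [-1]
PUSH -3   [-1, -3]
MUL       [3]
PUSH 11   [3, 11]
MUL       [33]
POP       []
PUSH 12   [12]
PUSH 2    [12, 2]
GT        [1]
PUSH 2    [1, 2]
SUB       [-1]
POP       []
PUSH 3    [3]
STORE 0   []
PUSH -14  [-14]
NEG       [14]
POP       []
PUSH 9    [9]
POP       []
PUSH 15   [15]
PUSH -18  [15, -18]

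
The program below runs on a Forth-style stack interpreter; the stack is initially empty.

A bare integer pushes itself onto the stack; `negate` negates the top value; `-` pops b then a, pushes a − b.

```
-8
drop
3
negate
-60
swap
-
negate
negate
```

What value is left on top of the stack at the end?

-8     → -8
drop   → (empty)
3      → 3
negate → -3
-60    → -3 -60
swap   → -60 -3
-      → -57
negate → 57
negate → -57

-57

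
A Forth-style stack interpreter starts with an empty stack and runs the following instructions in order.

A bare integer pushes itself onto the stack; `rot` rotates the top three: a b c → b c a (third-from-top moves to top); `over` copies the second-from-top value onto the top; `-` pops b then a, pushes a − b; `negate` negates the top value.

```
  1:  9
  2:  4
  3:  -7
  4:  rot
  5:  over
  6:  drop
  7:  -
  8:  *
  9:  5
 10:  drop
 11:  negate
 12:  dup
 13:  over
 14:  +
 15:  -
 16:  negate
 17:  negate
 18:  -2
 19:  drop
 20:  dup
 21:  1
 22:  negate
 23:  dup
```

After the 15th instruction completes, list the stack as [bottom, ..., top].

[-64]

9      → 9
4      → 9 4
-7     → 9 4 -7
rot    → 4 -7 9
over   → 4 -7 9 -7
drop   → 4 -7 9
-      → 4 -16
*      → -64
5      → -64 5
drop   → -64
negate → 64
dup    → 64 64
over   → 64 64 64
+      → 64 128
-      → -64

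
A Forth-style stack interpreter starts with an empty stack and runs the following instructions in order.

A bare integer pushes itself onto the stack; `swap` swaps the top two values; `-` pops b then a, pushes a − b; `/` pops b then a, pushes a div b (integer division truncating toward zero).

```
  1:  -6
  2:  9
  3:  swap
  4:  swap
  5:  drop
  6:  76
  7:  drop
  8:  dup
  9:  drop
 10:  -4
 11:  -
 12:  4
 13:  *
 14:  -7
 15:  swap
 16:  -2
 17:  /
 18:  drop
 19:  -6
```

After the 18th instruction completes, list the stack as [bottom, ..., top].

-6   → -6
9    → -6 9
swap → 9 -6
swap → -6 9
drop → -6
76   → -6 76
drop → -6
dup  → -6 -6
drop → -6
-4   → -6 -4
-    → -2
4    → -2 4
*    → -8
-7   → -8 -7
swap → -7 -8
-2   → -7 -8 -2
/    → -7 4
drop → -7

[-7]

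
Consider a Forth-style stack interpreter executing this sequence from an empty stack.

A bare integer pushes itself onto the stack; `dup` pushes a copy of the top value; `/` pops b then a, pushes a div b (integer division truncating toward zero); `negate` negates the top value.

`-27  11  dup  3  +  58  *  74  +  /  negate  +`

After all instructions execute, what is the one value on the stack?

-27     -27
11      -27 11
dup     -27 11 11
3       -27 11 11 3
+       -27 11 14
58      -27 11 14 58
*       -27 11 812
74      -27 11 812 74
+       -27 11 886
/       -27 0
negate  -27 0
+       -27

-27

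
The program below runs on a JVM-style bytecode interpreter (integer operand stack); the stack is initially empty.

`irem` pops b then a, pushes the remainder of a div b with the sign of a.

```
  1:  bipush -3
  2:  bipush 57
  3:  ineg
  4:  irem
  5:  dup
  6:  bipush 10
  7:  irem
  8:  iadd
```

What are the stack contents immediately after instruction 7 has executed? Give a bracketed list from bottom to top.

bipush -3  -3
bipush 57  -3 57
ineg       -3 -57
irem       -3
dup        -3 -3
bipush 10  -3 -3 10
irem       -3 -3

[-3, -3]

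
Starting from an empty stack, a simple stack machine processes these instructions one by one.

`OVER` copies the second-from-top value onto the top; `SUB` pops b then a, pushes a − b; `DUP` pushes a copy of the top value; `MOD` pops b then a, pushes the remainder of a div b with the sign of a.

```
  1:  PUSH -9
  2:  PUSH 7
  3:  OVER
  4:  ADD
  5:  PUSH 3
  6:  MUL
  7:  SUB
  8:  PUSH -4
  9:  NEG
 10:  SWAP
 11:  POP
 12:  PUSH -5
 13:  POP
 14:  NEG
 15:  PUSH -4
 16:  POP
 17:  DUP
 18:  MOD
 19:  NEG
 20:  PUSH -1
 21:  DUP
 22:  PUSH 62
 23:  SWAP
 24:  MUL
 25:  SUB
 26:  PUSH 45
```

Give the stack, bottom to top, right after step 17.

[-4, -4]

PUSH -9 → -9
PUSH 7  → -9 7
OVER    → -9 7 -9
ADD     → -9 -2
PUSH 3  → -9 -2 3
MUL     → -9 -6
SUB     → -3
PUSH -4 → -3 -4
NEG     → -3 4
SWAP    → 4 -3
POP     → 4
PUSH -5 → 4 -5
POP     → 4
NEG     → -4
PUSH -4 → -4 -4
POP     → -4
DUP     → -4 -4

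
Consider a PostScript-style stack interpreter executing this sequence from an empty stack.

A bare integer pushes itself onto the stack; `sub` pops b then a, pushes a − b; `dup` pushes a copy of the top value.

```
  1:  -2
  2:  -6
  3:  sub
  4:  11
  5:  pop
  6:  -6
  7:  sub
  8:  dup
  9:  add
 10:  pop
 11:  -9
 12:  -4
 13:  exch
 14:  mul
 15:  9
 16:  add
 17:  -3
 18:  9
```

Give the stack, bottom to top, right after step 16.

[45]

-2   -> -2
-6   -> -2 -6
sub  -> 4
11   -> 4 11
pop  -> 4
-6   -> 4 -6
sub  -> 10
dup  -> 10 10
add  -> 20
pop  -> (empty)
-9   -> -9
-4   -> -9 -4
exch -> -4 -9
mul  -> 36
9    -> 36 9
add  -> 45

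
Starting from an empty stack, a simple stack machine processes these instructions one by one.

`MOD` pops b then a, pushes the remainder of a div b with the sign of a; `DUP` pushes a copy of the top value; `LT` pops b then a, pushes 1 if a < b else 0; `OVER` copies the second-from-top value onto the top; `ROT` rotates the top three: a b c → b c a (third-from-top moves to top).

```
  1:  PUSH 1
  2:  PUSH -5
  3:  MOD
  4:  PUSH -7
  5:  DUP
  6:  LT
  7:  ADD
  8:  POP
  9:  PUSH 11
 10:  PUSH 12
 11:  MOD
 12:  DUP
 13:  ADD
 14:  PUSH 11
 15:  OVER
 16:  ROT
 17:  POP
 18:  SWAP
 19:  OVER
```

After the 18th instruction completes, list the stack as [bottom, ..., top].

PUSH 1  -> 1
PUSH -5 -> 1 -5
MOD     -> 1
PUSH -7 -> 1 -7
DUP     -> 1 -7 -7
LT      -> 1 0
ADD     -> 1
POP     -> (empty)
PUSH 11 -> 11
PUSH 12 -> 11 12
MOD     -> 11
DUP     -> 11 11
ADD     -> 22
PUSH 11 -> 22 11
OVER    -> 22 11 22
ROT     -> 11 22 22
POP     -> 11 22
SWAP    -> 22 11

[22, 11]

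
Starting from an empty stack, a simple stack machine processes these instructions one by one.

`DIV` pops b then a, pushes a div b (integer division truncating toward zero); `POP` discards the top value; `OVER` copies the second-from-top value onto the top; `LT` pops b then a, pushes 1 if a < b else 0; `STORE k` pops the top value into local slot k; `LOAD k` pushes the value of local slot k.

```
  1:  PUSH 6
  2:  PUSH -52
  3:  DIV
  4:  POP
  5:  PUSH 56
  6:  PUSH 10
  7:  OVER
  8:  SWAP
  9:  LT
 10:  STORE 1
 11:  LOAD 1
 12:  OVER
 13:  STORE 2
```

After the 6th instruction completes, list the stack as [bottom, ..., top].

[56, 10]

PUSH 6   -> [6]
PUSH -52 -> [6, -52]
DIV      -> [0]
POP      -> []
PUSH 56  -> [56]
PUSH 10  -> [56, 10]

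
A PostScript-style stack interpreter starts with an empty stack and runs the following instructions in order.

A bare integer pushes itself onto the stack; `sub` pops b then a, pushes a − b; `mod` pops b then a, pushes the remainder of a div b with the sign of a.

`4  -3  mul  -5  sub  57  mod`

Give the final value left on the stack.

-7

4   -> [4]
-3  -> [4, -3]
mul -> [-12]
-5  -> [-12, -5]
sub -> [-7]
57  -> [-7, 57]
mod -> [-7]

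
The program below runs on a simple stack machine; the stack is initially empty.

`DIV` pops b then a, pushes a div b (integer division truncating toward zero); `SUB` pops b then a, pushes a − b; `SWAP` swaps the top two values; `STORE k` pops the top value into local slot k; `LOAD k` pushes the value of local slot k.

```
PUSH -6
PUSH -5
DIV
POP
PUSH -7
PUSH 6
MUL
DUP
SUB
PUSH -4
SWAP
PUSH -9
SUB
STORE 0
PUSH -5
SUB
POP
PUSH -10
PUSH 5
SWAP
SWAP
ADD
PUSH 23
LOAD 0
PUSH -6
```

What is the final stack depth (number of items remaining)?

PUSH -6  -> -6
PUSH -5  -> -6 -5
DIV      -> 1
POP      -> (empty)
PUSH -7  -> -7
PUSH 6   -> -7 6
MUL      -> -42
DUP      -> -42 -42
SUB      -> 0
PUSH -4  -> 0 -4
SWAP     -> -4 0
PUSH -9  -> -4 0 -9
SUB      -> -4 9
STORE 0  -> -4
PUSH -5  -> -4 -5
SUB      -> 1
POP      -> (empty)
PUSH -10 -> -10
PUSH 5   -> -10 5
SWAP     -> 5 -10
SWAP     -> -10 5
ADD      -> -5
PUSH 23  -> -5 23
LOAD 0   -> -5 23 9
PUSH -6  -> -5 23 9 -6

4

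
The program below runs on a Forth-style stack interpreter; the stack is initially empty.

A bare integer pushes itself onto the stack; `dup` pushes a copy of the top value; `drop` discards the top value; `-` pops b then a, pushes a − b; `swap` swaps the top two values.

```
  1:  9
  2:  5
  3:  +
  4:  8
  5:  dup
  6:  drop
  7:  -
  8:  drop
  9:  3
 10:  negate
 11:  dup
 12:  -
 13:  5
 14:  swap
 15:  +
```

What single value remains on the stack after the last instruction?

5

9       9
5       9 5
+       14
8       14 8
dup     14 8 8
drop    14 8
-       6
drop    (empty)
3       3
negate  -3
dup     -3 -3
-       0
5       0 5
swap    5 0
+       5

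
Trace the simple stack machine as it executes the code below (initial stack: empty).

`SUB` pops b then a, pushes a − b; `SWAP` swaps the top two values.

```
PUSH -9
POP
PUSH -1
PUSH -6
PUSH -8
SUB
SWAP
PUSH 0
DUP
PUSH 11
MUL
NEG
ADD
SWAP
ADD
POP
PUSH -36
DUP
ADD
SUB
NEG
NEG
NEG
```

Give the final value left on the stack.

-74

PUSH -9  : [-9]
POP      : []
PUSH -1  : [-1]
PUSH -6  : [-1, -6]
PUSH -8  : [-1, -6, -8]
SUB      : [-1, 2]
SWAP     : [2, -1]
PUSH 0   : [2, -1, 0]
DUP      : [2, -1, 0, 0]
PUSH 11  : [2, -1, 0, 0, 11]
MUL      : [2, -1, 0, 0]
NEG      : [2, -1, 0, 0]
ADD      : [2, -1, 0]
SWAP     : [2, 0, -1]
ADD      : [2, -1]
POP      : [2]
PUSH -36 : [2, -36]
DUP      : [2, -36, -36]
ADD      : [2, -72]
SUB      : [74]
NEG      : [-74]
NEG      : [74]
NEG      : [-74]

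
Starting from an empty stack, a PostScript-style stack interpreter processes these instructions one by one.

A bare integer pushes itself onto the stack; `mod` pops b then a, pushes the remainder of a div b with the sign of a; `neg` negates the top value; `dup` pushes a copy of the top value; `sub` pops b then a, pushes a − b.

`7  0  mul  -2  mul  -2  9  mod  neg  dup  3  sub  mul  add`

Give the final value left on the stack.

7   : 7
0   : 7 0
mul : 0
-2  : 0 -2
mul : 0
-2  : 0 -2
9   : 0 -2 9
mod : 0 -2
neg : 0 2
dup : 0 2 2
3   : 0 2 2 3
sub : 0 2 -1
mul : 0 -2
add : -2

-2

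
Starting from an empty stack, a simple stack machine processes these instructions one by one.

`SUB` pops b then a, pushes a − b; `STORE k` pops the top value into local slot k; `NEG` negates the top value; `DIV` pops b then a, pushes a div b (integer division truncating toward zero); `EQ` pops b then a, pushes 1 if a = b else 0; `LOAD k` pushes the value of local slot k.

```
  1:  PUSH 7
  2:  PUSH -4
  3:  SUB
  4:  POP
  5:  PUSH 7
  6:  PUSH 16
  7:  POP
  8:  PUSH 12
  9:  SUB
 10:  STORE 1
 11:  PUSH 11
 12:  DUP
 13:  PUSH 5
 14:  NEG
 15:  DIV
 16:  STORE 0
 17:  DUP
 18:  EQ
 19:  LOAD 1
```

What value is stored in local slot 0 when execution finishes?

PUSH 7  -> [7]
PUSH -4 -> [7, -4]
SUB     -> [11]
POP     -> []
PUSH 7  -> [7]
PUSH 16 -> [7, 16]
POP     -> [7]
PUSH 12 -> [7, 12]
SUB     -> [-5]
STORE 1 -> []
PUSH 11 -> [11]
DUP     -> [11, 11]
PUSH 5  -> [11, 11, 5]
NEG     -> [11, 11, -5]
DIV     -> [11, -2]
STORE 0 -> [11]
DUP     -> [11, 11]
EQ      -> [1]
LOAD 1  -> [1, -5]

-2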